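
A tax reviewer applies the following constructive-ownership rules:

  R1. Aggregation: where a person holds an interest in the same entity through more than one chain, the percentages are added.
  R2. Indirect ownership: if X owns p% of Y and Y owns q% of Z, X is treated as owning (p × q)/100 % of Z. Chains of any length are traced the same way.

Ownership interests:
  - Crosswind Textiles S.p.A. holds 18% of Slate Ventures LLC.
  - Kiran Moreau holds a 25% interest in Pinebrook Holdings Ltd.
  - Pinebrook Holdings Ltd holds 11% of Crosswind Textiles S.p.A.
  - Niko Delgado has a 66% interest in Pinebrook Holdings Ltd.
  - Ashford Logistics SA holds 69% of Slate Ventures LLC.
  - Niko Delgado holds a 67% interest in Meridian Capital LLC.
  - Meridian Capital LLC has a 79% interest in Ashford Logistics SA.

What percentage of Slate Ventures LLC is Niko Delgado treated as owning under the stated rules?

Chain via Pinebrook Holdings Ltd → Crosswind Textiles S.p.A. (R2): 66% × 11% × 18% = 1.3068% of Slate Ventures LLC.
Chain via Meridian Capital LLC → Ashford Logistics SA (R2): 67% × 79% × 69% = 36.5217% of Slate Ventures LLC.
Aggregating (R1): 1.3068% + 36.5217% = 37.8285%.

37.8285%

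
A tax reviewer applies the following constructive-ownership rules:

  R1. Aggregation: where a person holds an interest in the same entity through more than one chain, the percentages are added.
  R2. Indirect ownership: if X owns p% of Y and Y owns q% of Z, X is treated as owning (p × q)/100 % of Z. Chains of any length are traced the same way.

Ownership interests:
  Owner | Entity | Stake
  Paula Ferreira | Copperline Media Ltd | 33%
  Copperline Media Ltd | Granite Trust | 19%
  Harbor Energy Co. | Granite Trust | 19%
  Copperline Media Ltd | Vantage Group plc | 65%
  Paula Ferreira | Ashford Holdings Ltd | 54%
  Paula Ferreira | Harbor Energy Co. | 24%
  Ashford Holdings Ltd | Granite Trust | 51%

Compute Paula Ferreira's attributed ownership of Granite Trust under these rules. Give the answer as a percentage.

38.37%

Chain via Copperline Media Ltd (R2): 33% × 19% = 6.27% of Granite Trust.
Chain via Harbor Energy Co. (R2): 24% × 19% = 4.56% of Granite Trust.
Chain via Ashford Holdings Ltd (R2): 54% × 51% = 27.54% of Granite Trust.
Aggregating (R1): 6.27% + 4.56% + 27.54% = 38.37%.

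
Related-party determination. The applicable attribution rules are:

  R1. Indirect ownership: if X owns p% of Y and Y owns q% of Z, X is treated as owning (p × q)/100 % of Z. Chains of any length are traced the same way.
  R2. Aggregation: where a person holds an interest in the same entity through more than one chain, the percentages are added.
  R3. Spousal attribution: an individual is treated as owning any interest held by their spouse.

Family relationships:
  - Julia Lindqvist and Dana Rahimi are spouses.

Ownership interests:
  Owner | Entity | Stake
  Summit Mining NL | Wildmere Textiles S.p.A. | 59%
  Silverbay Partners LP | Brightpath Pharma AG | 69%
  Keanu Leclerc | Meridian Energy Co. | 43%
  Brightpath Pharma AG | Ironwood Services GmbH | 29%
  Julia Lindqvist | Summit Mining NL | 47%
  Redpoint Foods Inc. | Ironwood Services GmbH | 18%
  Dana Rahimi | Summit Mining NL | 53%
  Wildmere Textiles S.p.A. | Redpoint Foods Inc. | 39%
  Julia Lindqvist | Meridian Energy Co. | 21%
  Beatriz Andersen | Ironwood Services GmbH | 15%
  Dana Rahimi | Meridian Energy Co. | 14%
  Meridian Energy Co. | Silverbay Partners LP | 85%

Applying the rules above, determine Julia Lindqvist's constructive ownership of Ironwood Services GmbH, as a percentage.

By spousal attribution (R3), Julia Lindqvist is treated as also owning Dana Rahimi's interest in Meridian Energy Co, giving 21% + 14% = 35%.
By spousal attribution (R3), Julia Lindqvist is treated as also owning Dana Rahimi's interest in Summit Mining NL, giving 47% + 53% = 100%.
Chain via Meridian Energy Co. → Silverbay Partners LP → Brightpath Pharma AG (R1): 35% × 85% × 69% × 29% = 5.952975% of Ironwood Services GmbH.
Chain via Summit Mining NL → Wildmere Textiles S.p.A. → Redpoint Foods Inc. (R1): 100% × 59% × 39% × 18% = 4.1418% of Ironwood Services GmbH.
Aggregating (R2): 5.952975% + 4.1418% = 10.094775%.

10.094775%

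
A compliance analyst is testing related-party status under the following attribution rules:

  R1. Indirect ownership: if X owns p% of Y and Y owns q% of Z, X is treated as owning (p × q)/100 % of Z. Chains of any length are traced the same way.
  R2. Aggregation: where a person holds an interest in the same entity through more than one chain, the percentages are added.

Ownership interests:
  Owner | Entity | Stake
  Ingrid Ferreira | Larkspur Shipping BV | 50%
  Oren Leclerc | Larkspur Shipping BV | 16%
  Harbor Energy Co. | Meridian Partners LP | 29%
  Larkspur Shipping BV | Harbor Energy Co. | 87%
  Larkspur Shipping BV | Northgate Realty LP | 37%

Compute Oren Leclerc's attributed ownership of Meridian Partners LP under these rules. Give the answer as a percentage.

Chain via Larkspur Shipping BV → Harbor Energy Co. (R1): 16% × 87% × 29% = 4.0368% of Meridian Partners LP.

4.0368%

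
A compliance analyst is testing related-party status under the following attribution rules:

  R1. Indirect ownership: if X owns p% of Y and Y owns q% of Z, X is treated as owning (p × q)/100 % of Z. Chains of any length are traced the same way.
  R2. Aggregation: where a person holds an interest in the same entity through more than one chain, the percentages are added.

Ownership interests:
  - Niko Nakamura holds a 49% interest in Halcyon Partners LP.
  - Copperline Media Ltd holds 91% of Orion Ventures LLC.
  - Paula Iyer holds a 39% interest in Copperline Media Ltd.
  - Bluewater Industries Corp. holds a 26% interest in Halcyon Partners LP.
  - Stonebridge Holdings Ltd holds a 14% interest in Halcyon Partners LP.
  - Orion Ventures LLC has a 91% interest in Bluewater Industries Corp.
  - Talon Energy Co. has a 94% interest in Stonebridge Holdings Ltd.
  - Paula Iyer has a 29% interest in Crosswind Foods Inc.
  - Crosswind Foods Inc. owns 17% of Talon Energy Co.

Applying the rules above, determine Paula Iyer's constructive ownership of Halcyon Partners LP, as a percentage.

Chain via Copperline Media Ltd → Orion Ventures LLC → Bluewater Industries Corp. (R1): 39% × 91% × 91% × 26% = 8.396934% of Halcyon Partners LP.
Chain via Crosswind Foods Inc. → Talon Energy Co. → Stonebridge Holdings Ltd (R1): 29% × 17% × 94% × 14% = 0.648788% of Halcyon Partners LP.
Aggregating (R2): 8.396934% + 0.648788% = 9.045722%.

9.045722%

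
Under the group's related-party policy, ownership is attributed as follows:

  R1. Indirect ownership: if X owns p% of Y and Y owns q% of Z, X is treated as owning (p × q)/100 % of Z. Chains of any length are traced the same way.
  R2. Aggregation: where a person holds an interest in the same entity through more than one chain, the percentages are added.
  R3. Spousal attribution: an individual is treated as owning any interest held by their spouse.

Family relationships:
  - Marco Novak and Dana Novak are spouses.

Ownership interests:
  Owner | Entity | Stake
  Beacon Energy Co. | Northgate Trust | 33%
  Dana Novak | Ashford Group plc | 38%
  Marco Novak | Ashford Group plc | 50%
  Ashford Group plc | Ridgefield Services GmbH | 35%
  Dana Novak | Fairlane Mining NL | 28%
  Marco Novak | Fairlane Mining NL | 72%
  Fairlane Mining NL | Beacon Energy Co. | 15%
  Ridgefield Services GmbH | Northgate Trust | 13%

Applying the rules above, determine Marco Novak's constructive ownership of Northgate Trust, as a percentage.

8.954%

By spousal attribution (R3), Marco Novak is treated as also owning Dana Novak's interest in Ashford Group plc, giving 50% + 38% = 88%.
By spousal attribution (R3), Marco Novak is treated as also owning Dana Novak's interest in Fairlane Mining NL, giving 72% + 28% = 100%.
Chain via Ashford Group plc → Ridgefield Services GmbH (R1): 88% × 35% × 13% = 4.004% of Northgate Trust.
Chain via Fairlane Mining NL → Beacon Energy Co. (R1): 100% × 15% × 33% = 4.95% of Northgate Trust.
Aggregating (R2): 4.004% + 4.95% = 8.954%.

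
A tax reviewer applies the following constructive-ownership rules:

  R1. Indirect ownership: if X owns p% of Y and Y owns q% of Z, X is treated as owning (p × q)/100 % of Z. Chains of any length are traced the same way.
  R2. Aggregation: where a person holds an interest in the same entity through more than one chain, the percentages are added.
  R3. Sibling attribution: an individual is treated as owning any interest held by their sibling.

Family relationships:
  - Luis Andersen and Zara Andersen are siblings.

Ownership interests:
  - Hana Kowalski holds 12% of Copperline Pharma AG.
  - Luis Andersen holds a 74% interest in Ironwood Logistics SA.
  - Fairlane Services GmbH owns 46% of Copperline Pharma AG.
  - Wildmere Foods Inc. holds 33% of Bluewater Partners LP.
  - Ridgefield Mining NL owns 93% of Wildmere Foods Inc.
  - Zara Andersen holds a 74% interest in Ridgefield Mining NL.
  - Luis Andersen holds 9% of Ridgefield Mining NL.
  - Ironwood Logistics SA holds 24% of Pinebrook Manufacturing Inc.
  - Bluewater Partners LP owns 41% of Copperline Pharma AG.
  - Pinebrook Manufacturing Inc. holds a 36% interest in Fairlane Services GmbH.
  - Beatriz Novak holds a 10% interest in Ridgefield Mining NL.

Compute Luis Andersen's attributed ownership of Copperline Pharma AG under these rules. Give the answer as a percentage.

13.384863%

By sibling attribution (R3), Luis Andersen is treated as also owning Zara Andersen's interest in Ridgefield Mining NL, giving 9% + 74% = 83%.
Chain via Ironwood Logistics SA → Pinebrook Manufacturing Inc. → Fairlane Services GmbH (R1): 74% × 24% × 36% × 46% = 2.941056% of Copperline Pharma AG.
Chain via Ridgefield Mining NL → Wildmere Foods Inc. → Bluewater Partners LP (R1): 83% × 93% × 33% × 41% = 10.443807% of Copperline Pharma AG.
Aggregating (R2): 2.941056% + 10.443807% = 13.384863%.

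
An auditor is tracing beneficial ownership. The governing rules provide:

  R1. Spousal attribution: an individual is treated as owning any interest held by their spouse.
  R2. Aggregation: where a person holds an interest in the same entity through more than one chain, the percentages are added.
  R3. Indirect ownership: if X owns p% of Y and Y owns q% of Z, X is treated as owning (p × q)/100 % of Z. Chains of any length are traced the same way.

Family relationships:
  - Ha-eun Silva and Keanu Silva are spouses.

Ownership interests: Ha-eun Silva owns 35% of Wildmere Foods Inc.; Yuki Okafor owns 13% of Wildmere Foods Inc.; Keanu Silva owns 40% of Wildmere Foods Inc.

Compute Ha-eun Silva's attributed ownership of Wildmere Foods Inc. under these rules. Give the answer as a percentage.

By spousal attribution (R1), Ha-eun Silva is treated as also owning Keanu Silva's interest in Wildmere Foods Inc, giving 35% + 40% = 75%.
Direct interest in Wildmere Foods Inc: 75%.

75%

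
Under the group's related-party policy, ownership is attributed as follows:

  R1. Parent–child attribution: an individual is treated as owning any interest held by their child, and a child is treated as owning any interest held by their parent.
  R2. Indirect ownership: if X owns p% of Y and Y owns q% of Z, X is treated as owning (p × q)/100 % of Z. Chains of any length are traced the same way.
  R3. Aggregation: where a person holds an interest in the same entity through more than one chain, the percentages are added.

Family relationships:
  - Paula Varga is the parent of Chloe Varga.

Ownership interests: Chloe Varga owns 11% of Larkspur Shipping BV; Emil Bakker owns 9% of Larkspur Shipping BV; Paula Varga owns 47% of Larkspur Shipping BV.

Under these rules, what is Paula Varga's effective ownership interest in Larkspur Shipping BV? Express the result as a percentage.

By parent–child attribution (R1), Paula Varga is treated as also owning Chloe Varga's interest in Larkspur Shipping BV, giving 47% + 11% = 58%.
Direct interest in Larkspur Shipping BV: 58%.

58%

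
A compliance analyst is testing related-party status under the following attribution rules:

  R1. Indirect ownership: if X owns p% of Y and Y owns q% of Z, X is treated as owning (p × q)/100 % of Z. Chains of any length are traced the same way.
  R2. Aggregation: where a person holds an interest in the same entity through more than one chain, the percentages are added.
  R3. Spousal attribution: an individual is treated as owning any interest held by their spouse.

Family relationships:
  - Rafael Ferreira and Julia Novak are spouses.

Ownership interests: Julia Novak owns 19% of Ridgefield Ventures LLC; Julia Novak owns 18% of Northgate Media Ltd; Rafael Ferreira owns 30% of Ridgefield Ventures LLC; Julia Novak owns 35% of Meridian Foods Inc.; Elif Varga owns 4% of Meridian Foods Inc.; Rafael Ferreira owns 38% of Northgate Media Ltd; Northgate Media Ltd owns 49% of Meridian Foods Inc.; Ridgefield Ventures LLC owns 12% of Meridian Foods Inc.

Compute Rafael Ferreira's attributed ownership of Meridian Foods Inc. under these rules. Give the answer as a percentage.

68.32%

By spousal attribution (R3), Rafael Ferreira is treated as also owning Julia Novak's interest in Ridgefield Ventures LLC, giving 30% + 19% = 49%.
By spousal attribution (R3), Rafael Ferreira is treated as also owning Julia Novak's interest in Northgate Media Ltd, giving 38% + 18% = 56%.
By spousal attribution (R3), Rafael Ferreira is treated as owning Julia Novak's 35% interest in Meridian Foods Inc.
Chain via Ridgefield Ventures LLC (R1): 49% × 12% = 5.88% of Meridian Foods Inc.
Chain via Northgate Media Ltd (R1): 56% × 49% = 27.44% of Meridian Foods Inc.
Direct interest in Meridian Foods Inc: 35%.
Aggregating (R2): 5.88% + 27.44% + 35% = 68.32%.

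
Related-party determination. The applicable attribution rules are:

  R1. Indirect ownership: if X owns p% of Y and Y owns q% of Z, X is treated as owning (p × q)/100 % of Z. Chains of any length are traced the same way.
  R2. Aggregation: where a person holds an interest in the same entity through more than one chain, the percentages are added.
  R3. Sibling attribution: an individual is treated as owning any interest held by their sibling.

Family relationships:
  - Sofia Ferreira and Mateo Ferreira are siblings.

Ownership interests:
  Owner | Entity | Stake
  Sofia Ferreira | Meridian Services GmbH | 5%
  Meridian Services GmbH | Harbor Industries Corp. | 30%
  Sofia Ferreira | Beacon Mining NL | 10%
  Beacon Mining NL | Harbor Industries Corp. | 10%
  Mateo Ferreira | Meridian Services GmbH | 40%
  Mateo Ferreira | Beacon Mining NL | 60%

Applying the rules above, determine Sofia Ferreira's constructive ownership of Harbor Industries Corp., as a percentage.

By sibling attribution (R3), Sofia Ferreira is treated as also owning Mateo Ferreira's interest in Meridian Services GmbH, giving 5% + 40% = 45%.
By sibling attribution (R3), Sofia Ferreira is treated as also owning Mateo Ferreira's interest in Beacon Mining NL, giving 10% + 60% = 70%.
Chain via Meridian Services GmbH (R1): 45% × 30% = 13.5% of Harbor Industries Corp.
Chain via Beacon Mining NL (R1): 70% × 10% = 7% of Harbor Industries Corp.
Aggregating (R2): 13.5% + 7% = 20.5%.

20.5%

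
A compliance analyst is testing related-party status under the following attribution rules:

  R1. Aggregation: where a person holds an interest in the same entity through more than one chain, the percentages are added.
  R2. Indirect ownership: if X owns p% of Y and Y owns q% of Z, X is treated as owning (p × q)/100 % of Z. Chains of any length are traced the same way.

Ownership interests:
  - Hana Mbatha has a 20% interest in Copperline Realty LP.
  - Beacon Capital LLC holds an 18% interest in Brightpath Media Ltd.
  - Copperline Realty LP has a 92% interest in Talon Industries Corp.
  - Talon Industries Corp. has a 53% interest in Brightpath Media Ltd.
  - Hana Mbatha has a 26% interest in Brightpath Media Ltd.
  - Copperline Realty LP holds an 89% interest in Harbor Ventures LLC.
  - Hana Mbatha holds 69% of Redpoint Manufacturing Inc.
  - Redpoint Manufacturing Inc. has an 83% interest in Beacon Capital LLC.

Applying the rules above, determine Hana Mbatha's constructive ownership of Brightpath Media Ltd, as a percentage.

Chain via Redpoint Manufacturing Inc. → Beacon Capital LLC (R2): 69% × 83% × 18% = 10.3086% of Brightpath Media Ltd.
Chain via Copperline Realty LP → Talon Industries Corp. (R2): 20% × 92% × 53% = 9.752% of Brightpath Media Ltd.
Direct interest in Brightpath Media Ltd: 26%.
Aggregating (R1): 10.3086% + 9.752% + 26% = 46.0606%.

46.0606%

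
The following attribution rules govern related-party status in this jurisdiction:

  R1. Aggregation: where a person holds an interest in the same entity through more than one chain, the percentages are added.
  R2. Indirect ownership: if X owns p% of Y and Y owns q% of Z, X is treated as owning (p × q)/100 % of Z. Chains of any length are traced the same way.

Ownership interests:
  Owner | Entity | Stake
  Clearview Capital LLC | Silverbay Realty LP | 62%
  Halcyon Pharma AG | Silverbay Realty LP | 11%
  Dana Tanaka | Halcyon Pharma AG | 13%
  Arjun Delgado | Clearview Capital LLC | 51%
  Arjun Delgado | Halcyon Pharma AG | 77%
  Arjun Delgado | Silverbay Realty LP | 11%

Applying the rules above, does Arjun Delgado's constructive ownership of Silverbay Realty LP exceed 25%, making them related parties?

Chain via Halcyon Pharma AG (R2): 77% × 11% = 8.47% of Silverbay Realty LP.
Chain via Clearview Capital LLC (R2): 51% × 62% = 31.62% of Silverbay Realty LP.
Direct interest in Silverbay Realty LP: 11%.
Aggregating (R1): 8.47% + 31.62% + 11% = 51.09%.
51.09% exceeds the 25% threshold, so Arjun is a related party to Silverbay Realty LP.

Yes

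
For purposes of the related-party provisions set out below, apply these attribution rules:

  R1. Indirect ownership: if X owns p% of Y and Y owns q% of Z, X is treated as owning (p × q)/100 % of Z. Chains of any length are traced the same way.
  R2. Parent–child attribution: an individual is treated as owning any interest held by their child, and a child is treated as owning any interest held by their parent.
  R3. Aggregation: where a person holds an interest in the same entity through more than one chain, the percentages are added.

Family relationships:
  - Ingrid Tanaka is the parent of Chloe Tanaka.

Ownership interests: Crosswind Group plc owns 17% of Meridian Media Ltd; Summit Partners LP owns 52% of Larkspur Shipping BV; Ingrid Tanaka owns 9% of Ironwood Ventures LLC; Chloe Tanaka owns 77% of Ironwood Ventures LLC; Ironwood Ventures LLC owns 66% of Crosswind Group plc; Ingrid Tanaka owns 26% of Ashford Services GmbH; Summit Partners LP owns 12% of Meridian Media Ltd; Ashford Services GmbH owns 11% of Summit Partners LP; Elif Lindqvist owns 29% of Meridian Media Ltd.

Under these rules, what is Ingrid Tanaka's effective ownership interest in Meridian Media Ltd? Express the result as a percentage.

By parent–child attribution (R2), Ingrid Tanaka is treated as also owning Chloe Tanaka's interest in Ironwood Ventures LLC, giving 9% + 77% = 86%.
Chain via Ironwood Ventures LLC → Crosswind Group plc (R1): 86% × 66% × 17% = 9.6492% of Meridian Media Ltd.
Chain via Ashford Services GmbH → Summit Partners LP (R1): 26% × 11% × 12% = 0.3432% of Meridian Media Ltd.
Aggregating (R3): 9.6492% + 0.3432% = 9.9924%.

9.9924%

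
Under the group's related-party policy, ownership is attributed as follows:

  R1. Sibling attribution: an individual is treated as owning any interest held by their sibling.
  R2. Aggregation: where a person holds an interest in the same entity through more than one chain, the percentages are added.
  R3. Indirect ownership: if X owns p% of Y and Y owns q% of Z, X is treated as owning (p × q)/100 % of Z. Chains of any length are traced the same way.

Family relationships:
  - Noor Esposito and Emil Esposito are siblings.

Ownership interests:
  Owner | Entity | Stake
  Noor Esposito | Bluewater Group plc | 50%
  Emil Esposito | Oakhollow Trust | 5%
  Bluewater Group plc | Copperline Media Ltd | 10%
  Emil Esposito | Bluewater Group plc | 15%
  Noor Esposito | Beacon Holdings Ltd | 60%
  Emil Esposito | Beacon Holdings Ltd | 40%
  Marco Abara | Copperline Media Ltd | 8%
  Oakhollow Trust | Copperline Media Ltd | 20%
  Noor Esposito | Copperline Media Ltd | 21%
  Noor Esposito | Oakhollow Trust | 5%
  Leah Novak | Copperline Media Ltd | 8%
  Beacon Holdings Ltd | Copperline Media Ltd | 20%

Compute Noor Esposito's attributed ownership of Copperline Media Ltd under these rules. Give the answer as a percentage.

49.5%

By sibling attribution (R1), Noor Esposito is treated as also owning Emil Esposito's interest in Bluewater Group plc, giving 50% + 15% = 65%.
By sibling attribution (R1), Noor Esposito is treated as also owning Emil Esposito's interest in Oakhollow Trust, giving 5% + 5% = 10%.
By sibling attribution (R1), Noor Esposito is treated as also owning Emil Esposito's interest in Beacon Holdings Ltd, giving 60% + 40% = 100%.
Chain via Bluewater Group plc (R3): 65% × 10% = 6.5% of Copperline Media Ltd.
Chain via Oakhollow Trust (R3): 10% × 20% = 2% of Copperline Media Ltd.
Chain via Beacon Holdings Ltd (R3): 100% × 20% = 20% of Copperline Media Ltd.
Direct interest in Copperline Media Ltd: 21%.
Aggregating (R2): 6.5% + 2% + 20% + 21% = 49.5%.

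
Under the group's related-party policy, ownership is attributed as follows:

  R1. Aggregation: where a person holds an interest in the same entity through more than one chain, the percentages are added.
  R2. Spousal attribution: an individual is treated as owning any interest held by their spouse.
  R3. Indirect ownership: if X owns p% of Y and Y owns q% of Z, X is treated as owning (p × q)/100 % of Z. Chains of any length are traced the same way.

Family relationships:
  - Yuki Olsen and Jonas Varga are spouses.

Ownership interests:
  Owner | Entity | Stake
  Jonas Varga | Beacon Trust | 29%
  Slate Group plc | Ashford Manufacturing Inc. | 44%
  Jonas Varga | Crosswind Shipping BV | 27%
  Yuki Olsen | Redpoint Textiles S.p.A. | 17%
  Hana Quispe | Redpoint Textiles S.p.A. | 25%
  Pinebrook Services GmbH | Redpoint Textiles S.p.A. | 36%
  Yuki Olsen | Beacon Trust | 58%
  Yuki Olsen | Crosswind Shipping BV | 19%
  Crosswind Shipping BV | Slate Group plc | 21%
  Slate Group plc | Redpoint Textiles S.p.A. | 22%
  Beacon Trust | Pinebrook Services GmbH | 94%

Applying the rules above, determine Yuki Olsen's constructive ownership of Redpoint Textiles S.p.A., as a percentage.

48.566%

By spousal attribution (R2), Yuki Olsen is treated as also owning Jonas Varga's interest in Crosswind Shipping BV, giving 19% + 27% = 46%.
By spousal attribution (R2), Yuki Olsen is treated as also owning Jonas Varga's interest in Beacon Trust, giving 58% + 29% = 87%.
Chain via Crosswind Shipping BV → Slate Group plc (R3): 46% × 21% × 22% = 2.1252% of Redpoint Textiles S.p.A.
Chain via Beacon Trust → Pinebrook Services GmbH (R3): 87% × 94% × 36% = 29.4408% of Redpoint Textiles S.p.A.
Direct interest in Redpoint Textiles S.p.A: 17%.
Aggregating (R1): 2.1252% + 29.4408% + 17% = 48.566%.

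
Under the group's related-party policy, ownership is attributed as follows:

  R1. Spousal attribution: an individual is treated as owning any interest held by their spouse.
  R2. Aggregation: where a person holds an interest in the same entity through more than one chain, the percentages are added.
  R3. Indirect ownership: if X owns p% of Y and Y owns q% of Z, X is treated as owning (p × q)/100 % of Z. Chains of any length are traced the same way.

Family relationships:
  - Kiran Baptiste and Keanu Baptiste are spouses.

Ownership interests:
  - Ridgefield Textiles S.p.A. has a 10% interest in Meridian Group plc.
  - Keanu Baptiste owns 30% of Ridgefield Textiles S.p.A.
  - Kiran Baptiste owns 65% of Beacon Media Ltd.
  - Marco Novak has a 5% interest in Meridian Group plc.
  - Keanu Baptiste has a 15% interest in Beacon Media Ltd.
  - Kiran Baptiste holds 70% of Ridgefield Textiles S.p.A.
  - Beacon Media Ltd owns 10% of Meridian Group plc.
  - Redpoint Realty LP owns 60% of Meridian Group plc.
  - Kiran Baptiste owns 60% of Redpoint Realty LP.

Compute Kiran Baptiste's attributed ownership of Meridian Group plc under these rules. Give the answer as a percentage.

54%

By spousal attribution (R1), Kiran Baptiste is treated as also owning Keanu Baptiste's interest in Beacon Media Ltd, giving 65% + 15% = 80%.
By spousal attribution (R1), Kiran Baptiste is treated as also owning Keanu Baptiste's interest in Ridgefield Textiles S.p.A, giving 70% + 30% = 100%.
Chain via Beacon Media Ltd (R3): 80% × 10% = 8% of Meridian Group plc.
Chain via Redpoint Realty LP (R3): 60% × 60% = 36% of Meridian Group plc.
Chain via Ridgefield Textiles S.p.A. (R3): 100% × 10% = 10% of Meridian Group plc.
Aggregating (R2): 8% + 36% + 10% = 54%.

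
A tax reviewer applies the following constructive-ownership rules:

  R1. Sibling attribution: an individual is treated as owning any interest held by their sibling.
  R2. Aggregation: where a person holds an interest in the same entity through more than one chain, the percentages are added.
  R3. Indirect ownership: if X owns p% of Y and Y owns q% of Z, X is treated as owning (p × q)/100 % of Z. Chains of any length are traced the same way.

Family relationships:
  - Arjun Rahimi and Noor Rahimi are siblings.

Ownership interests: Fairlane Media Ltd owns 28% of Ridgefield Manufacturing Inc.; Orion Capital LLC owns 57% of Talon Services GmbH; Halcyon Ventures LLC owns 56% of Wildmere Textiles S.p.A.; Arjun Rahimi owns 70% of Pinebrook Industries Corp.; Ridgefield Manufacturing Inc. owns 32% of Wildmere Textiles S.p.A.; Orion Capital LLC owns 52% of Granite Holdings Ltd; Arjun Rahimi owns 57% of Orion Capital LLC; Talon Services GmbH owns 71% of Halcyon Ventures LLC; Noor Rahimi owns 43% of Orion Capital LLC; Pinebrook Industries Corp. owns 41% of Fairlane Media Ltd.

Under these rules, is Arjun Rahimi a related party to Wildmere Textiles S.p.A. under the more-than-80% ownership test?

No

By sibling attribution (R1), Arjun Rahimi is treated as also owning Noor Rahimi's interest in Orion Capital LLC, giving 57% + 43% = 100%.
Chain via Orion Capital LLC → Talon Services GmbH → Halcyon Ventures LLC (R3): 100% × 57% × 71% × 56% = 22.6632% of Wildmere Textiles S.p.A.
Chain via Pinebrook Industries Corp. → Fairlane Media Ltd → Ridgefield Manufacturing Inc. (R3): 70% × 41% × 28% × 32% = 2.57152% of Wildmere Textiles S.p.A.
Aggregating (R2): 22.6632% + 2.57152% = 25.23472%.
25.23472% does not exceed the 80% threshold, so Arjun is not a related party to Wildmere Textiles S.p.A.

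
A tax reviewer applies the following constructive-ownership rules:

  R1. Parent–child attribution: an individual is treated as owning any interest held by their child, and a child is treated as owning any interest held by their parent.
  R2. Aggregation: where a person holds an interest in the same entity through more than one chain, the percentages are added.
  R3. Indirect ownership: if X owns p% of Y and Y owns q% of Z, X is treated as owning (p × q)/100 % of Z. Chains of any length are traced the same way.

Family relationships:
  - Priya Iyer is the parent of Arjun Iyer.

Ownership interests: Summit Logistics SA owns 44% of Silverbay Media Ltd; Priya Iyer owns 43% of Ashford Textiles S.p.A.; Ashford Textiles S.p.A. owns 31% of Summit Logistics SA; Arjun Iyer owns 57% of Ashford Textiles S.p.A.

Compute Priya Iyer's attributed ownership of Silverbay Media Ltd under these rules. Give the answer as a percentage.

13.64%

By parent–child attribution (R1), Priya Iyer is treated as also owning Arjun Iyer's interest in Ashford Textiles S.p.A, giving 43% + 57% = 100%.
Chain via Ashford Textiles S.p.A. → Summit Logistics SA (R3): 100% × 31% × 44% = 13.64% of Silverbay Media Ltd.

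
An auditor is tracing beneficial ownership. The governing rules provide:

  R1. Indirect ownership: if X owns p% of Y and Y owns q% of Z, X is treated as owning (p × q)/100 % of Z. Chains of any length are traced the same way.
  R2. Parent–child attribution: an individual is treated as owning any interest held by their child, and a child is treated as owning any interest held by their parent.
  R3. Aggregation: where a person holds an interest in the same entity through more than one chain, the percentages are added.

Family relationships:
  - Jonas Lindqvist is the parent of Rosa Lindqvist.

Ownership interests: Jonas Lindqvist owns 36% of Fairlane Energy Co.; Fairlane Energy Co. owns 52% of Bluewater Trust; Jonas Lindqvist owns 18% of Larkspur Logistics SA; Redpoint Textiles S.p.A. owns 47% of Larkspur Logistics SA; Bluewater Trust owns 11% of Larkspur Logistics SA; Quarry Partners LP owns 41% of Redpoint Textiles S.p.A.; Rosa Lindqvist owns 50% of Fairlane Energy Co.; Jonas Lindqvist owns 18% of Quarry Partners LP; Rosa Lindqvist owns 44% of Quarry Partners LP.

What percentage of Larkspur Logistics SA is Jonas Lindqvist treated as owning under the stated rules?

By parent–child attribution (R2), Jonas Lindqvist is treated as also owning Rosa Lindqvist's interest in Quarry Partners LP, giving 18% + 44% = 62%.
By parent–child attribution (R2), Jonas Lindqvist is treated as also owning Rosa Lindqvist's interest in Fairlane Energy Co, giving 36% + 50% = 86%.
Chain via Quarry Partners LP → Redpoint Textiles S.p.A. (R1): 62% × 41% × 47% = 11.9474% of Larkspur Logistics SA.
Chain via Fairlane Energy Co. → Bluewater Trust (R1): 86% × 52% × 11% = 4.9192% of Larkspur Logistics SA.
Direct interest in Larkspur Logistics SA: 18%.
Aggregating (R3): 11.9474% + 4.9192% + 18% = 34.8666%.

34.8666%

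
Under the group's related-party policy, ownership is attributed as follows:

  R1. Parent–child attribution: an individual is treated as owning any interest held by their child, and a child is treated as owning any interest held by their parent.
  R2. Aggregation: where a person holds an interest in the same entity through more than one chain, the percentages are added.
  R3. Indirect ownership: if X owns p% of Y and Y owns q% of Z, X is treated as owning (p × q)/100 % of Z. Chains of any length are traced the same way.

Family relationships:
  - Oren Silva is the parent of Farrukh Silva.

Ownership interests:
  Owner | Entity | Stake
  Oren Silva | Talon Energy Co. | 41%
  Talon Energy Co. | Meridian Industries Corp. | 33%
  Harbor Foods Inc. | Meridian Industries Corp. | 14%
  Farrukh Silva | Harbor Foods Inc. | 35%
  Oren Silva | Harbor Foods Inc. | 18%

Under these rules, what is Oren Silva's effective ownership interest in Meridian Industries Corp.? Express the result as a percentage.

20.95%

By parent–child attribution (R1), Oren Silva is treated as also owning Farrukh Silva's interest in Harbor Foods Inc, giving 18% + 35% = 53%.
Chain via Harbor Foods Inc. (R3): 53% × 14% = 7.42% of Meridian Industries Corp.
Chain via Talon Energy Co. (R3): 41% × 33% = 13.53% of Meridian Industries Corp.
Aggregating (R2): 7.42% + 13.53% = 20.95%.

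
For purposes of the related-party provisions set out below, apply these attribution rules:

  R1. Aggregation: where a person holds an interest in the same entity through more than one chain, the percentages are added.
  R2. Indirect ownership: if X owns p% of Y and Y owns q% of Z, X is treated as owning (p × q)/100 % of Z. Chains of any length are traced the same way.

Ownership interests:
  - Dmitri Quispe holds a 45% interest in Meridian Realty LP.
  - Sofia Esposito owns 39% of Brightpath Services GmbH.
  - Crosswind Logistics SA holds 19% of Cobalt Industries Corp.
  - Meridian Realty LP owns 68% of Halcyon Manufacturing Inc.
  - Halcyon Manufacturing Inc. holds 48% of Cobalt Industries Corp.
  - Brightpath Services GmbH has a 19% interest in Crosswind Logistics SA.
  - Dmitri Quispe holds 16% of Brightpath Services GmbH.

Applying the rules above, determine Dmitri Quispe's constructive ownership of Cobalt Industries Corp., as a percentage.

Chain via Brightpath Services GmbH → Crosswind Logistics SA (R2): 16% × 19% × 19% = 0.5776% of Cobalt Industries Corp.
Chain via Meridian Realty LP → Halcyon Manufacturing Inc. (R2): 45% × 68% × 48% = 14.688% of Cobalt Industries Corp.
Aggregating (R1): 0.5776% + 14.688% = 15.2656%.

15.2656%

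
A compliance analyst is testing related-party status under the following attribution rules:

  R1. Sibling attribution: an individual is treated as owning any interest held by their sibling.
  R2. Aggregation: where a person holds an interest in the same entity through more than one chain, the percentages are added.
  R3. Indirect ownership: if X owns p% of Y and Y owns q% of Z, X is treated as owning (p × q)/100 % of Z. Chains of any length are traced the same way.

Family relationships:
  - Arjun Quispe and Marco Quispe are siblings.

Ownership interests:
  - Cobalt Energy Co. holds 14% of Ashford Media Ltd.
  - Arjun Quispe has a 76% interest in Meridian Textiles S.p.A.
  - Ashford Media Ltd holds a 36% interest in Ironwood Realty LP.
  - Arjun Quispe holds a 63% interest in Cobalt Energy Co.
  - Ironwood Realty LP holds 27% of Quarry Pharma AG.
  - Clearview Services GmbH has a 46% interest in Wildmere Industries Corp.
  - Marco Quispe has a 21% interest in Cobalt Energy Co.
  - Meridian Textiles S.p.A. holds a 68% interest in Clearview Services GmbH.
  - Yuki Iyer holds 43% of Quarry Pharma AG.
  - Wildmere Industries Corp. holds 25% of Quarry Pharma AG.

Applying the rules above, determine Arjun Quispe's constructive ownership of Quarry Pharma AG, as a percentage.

7.086272%

By sibling attribution (R1), Arjun Quispe is treated as also owning Marco Quispe's interest in Cobalt Energy Co, giving 63% + 21% = 84%.
Chain via Meridian Textiles S.p.A. → Clearview Services GmbH → Wildmere Industries Corp. (R3): 76% × 68% × 46% × 25% = 5.9432% of Quarry Pharma AG.
Chain via Cobalt Energy Co. → Ashford Media Ltd → Ironwood Realty LP (R3): 84% × 14% × 36% × 27% = 1.143072% of Quarry Pharma AG.
Aggregating (R2): 5.9432% + 1.143072% = 7.086272%.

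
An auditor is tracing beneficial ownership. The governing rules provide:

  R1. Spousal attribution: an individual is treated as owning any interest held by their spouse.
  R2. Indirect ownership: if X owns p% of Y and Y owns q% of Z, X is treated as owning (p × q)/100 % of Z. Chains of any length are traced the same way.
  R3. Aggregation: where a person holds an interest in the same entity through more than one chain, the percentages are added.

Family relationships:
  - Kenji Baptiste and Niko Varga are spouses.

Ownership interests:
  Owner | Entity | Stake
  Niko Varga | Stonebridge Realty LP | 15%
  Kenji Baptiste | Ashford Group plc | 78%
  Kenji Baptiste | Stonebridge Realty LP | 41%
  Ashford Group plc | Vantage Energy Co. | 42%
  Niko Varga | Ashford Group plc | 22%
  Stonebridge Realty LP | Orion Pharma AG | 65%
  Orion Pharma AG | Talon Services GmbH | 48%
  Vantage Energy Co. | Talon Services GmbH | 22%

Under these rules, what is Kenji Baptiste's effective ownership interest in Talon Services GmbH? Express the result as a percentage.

26.712%

By spousal attribution (R1), Kenji Baptiste is treated as also owning Niko Varga's interest in Ashford Group plc, giving 78% + 22% = 100%.
By spousal attribution (R1), Kenji Baptiste is treated as also owning Niko Varga's interest in Stonebridge Realty LP, giving 41% + 15% = 56%.
Chain via Ashford Group plc → Vantage Energy Co. (R2): 100% × 42% × 22% = 9.24% of Talon Services GmbH.
Chain via Stonebridge Realty LP → Orion Pharma AG (R2): 56% × 65% × 48% = 17.472% of Talon Services GmbH.
Aggregating (R3): 9.24% + 17.472% = 26.712%.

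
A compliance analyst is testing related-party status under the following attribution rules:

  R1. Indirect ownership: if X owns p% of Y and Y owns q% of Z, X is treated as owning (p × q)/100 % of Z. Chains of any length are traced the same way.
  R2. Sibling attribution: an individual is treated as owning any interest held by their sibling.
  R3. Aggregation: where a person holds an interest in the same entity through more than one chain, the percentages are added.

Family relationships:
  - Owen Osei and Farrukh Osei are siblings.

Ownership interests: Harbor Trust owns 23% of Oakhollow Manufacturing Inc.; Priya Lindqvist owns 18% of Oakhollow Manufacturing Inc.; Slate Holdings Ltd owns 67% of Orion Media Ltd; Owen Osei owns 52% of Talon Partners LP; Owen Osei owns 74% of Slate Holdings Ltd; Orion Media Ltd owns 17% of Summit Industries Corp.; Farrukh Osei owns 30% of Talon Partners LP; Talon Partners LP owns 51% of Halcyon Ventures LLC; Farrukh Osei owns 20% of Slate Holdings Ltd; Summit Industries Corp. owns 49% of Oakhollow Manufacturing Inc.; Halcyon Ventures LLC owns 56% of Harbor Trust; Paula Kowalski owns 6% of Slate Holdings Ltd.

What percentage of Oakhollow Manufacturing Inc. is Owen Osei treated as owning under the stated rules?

By sibling attribution (R2), Owen Osei is treated as also owning Farrukh Osei's interest in Talon Partners LP, giving 52% + 30% = 82%.
By sibling attribution (R2), Owen Osei is treated as also owning Farrukh Osei's interest in Slate Holdings Ltd, giving 74% + 20% = 94%.
Chain via Talon Partners LP → Halcyon Ventures LLC → Harbor Trust (R1): 82% × 51% × 56% × 23% = 5.386416% of Oakhollow Manufacturing Inc.
Chain via Slate Holdings Ltd → Orion Media Ltd → Summit Industries Corp. (R1): 94% × 67% × 17% × 49% = 5.246234% of Oakhollow Manufacturing Inc.
Aggregating (R3): 5.386416% + 5.246234% = 10.63265%.

10.63265%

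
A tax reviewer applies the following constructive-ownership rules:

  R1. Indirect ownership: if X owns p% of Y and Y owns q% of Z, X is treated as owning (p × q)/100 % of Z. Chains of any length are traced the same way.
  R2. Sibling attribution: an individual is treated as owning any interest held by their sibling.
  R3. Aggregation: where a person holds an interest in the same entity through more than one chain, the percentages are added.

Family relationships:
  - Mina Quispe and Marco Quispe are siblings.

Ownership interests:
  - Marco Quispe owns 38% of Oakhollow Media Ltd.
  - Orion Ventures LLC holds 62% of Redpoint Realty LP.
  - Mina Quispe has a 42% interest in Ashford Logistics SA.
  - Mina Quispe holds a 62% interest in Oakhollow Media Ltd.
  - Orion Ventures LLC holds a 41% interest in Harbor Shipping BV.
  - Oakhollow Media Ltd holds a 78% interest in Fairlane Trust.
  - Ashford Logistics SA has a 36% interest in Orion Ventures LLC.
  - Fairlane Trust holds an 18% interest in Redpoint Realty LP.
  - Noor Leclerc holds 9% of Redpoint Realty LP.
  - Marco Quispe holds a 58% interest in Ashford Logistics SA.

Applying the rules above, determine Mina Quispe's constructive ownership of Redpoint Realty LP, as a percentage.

36.36%

By sibling attribution (R2), Mina Quispe is treated as also owning Marco Quispe's interest in Oakhollow Media Ltd, giving 62% + 38% = 100%.
By sibling attribution (R2), Mina Quispe is treated as also owning Marco Quispe's interest in Ashford Logistics SA, giving 42% + 58% = 100%.
Chain via Oakhollow Media Ltd → Fairlane Trust (R1): 100% × 78% × 18% = 14.04% of Redpoint Realty LP.
Chain via Ashford Logistics SA → Orion Ventures LLC (R1): 100% × 36% × 62% = 22.32% of Redpoint Realty LP.
Aggregating (R3): 14.04% + 22.32% = 36.36%.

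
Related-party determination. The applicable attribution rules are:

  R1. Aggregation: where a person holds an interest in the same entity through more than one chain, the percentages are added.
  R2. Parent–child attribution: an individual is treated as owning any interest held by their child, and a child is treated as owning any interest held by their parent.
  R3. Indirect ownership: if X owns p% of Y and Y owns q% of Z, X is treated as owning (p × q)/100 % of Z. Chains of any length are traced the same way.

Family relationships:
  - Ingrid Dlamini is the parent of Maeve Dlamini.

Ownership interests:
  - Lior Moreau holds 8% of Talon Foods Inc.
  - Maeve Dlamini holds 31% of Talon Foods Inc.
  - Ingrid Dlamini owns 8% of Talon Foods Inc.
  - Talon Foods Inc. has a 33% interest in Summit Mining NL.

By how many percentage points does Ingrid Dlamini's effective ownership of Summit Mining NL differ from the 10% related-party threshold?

2.87

By parent–child attribution (R2), Ingrid Dlamini is treated as also owning Maeve Dlamini's interest in Talon Foods Inc, giving 8% + 31% = 39%.
Chain via Talon Foods Inc. (R3): 39% × 33% = 12.87% of Summit Mining NL.
12.87% exceeds the 10% threshold by 2.87 percentage points.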